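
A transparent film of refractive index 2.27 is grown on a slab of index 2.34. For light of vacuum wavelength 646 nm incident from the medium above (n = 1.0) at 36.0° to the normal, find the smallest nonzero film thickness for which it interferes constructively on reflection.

147 nm

Top surface (1.0 → 2.27): reflection off a higher-index medium gives a half-wave phase shift.
Ray reflecting at the bottom interface goes from n = 2.27 toward n = 2.34: a half-wave phase shift.
Net: no relative phase inversion (both shifts match).
For maximum reflection here: 2 n t cos θ_r = m λ.
Snell's law: 1.0 sin 36.0° = 2.27 sin θ_r → sin θ_r = 0.259, cos θ_r = 0.966.
Minimum nonzero at m = 1: t = λ / (2 n cos θ_r) = 646 / (2 × 2.27 × 0.966) = 147 nm.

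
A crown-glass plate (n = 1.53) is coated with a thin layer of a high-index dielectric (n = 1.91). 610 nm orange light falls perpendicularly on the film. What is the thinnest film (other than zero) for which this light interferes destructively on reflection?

160 nm

At the upper boundary (n = 1.0 to n = 1.91) the reflected ray undergoes a half-wave phase shift.
At the lower boundary (n = 1.91 to n = 1.53) the reflected ray undergoes no phase shift.
Net: one phase inversion between the two reflected rays.
With one net inversion, destructive interference in reflection requires 2 n t = m λ.
Minimum nonzero at m = 1: t = λ / (2 n) = 610 / (2 × 1.91) = 160 nm.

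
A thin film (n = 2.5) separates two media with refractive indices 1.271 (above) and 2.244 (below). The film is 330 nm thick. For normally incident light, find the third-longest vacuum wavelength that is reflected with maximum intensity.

660 nm

At the upper boundary (n = 1.271 to n = 2.5) the reflected ray undergoes a half-wave phase shift.
Bottom surface (2.5 → 2.244): reflection off a lower-index medium gives no phase shift.
Net: one phase inversion between the two reflected rays.
So the condition for constructive reflection is 2 n t = (m + ½) λ.
λ = 2 n t / (m + ½). The third-longest wavelength is m = 2: λ = 2 × 2.5 × 330 / 2.50 = 660 nm.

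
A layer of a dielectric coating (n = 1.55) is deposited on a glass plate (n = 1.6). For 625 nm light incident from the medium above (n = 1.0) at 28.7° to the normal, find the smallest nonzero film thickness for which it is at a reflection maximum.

Ray reflecting at the top interface goes from n = 1.0 toward n = 1.55: a half-wave phase shift.
Bottom surface (1.55 → 1.6): reflection off a higher-index medium gives a half-wave phase shift.
Zero or two π shifts → no net half-wave offset.
So the condition for constructive reflection is 2 n t cos θ_r = m λ.
Snell's law: 1.0 sin 28.7° = 1.55 sin θ_r → sin θ_r = 0.310, cos θ_r = 0.951.
Minimum nonzero at m = 1: t = λ / (2 n cos θ_r) = 625 / (2 × 1.55 × 0.951) = 212 nm.

212 nm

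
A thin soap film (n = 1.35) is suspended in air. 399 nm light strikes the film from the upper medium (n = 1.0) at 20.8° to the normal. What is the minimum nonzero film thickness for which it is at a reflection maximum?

76.6 nm

Ray reflecting at the top interface goes from n = 1.0 toward n = 1.35: a half-wave phase shift.
Ray reflecting at the bottom interface goes from n = 1.35 toward n = 1.0: no phase shift.
The two reflections differ by half a wavelength.
For bright reflection here: 2 n t cos θ_r = (m + ½) λ.
Snell's law: 1.0 sin 20.8° = 1.35 sin θ_r → sin θ_r = 0.263, cos θ_r = 0.965.
Minimum at m = 0: t = λ / (4 n cos θ_r) = 399 / (4 × 1.35 × 0.965) = 76.6 nm.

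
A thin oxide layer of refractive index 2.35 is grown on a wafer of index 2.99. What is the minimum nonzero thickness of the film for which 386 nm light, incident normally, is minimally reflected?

Top surface (1.0 → 2.35): reflection off a higher-index medium gives a half-wave phase shift.
Ray reflecting at the bottom interface goes from n = 2.35 toward n = 2.99: a half-wave phase shift.
Net: no relative phase inversion (both shifts match).
With no net inversion, destructive interference in reflection requires 2 n t = (m + ½) λ.
Minimum at m = 0: t = λ / (4 n) = 386 / (4 × 2.35) = 41.1 nm.

41.1 nm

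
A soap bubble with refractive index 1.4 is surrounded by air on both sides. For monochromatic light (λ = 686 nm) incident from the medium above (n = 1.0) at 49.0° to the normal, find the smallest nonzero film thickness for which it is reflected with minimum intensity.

Top surface (1.0 → 1.4): reflection off a higher-index medium gives a half-wave phase shift.
Ray reflecting at the bottom interface goes from n = 1.4 toward n = 1.0: no phase shift.
Net: one phase inversion between the two reflected rays.
With one net inversion, destructive interference in reflection requires 2 n t cos θ_r = m λ.
Snell's law: 1.0 sin 49.0° = 1.4 sin θ_r → sin θ_r = 0.539, cos θ_r = 0.842.
Minimum nonzero at m = 1: t = λ / (2 n cos θ_r) = 686 / (2 × 1.4 × 0.842) = 291 nm.

291 nm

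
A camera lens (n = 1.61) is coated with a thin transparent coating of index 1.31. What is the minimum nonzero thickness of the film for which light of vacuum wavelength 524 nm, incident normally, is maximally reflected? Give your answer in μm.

At the upper boundary (n = 1.0 to n = 1.31) the reflected ray undergoes a half-wave phase shift.
Bottom surface (1.31 → 1.61): reflection off a higher-index medium gives a half-wave phase shift.
The two reflections carry the same phase change, so no net offset.
So the condition for constructive reflection is 2 n t = m λ.
Minimum nonzero at m = 1: t = λ / (2 n) = 524 / (2 × 1.31) = 200 nm.

0.200 μm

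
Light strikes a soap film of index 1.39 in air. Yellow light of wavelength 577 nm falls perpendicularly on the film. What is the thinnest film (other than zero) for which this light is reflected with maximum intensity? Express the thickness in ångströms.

Ray reflecting at the top interface goes from n = 1.0 toward n = 1.39: a half-wave phase shift.
At the lower boundary (n = 1.39 to n = 1.0) the reflected ray undergoes no phase shift.
Net: one phase inversion between the two reflected rays.
So the condition for constructive reflection is 2 n t = (m + ½) λ.
Minimum at m = 0: t = λ / (4 n) = 577 / (4 × 1.39) = 104 nm.

1038 Å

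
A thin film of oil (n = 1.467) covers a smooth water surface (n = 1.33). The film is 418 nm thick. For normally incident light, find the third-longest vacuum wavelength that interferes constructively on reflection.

At the upper boundary (n = 1.0 to n = 1.467) the reflected ray undergoes a half-wave phase shift.
Bottom surface (1.467 → 1.33): reflection off a lower-index medium gives no phase shift.
Net: one phase inversion between the two reflected rays.
With one net inversion, constructive interference in reflection requires 2 n t = (m + ½) λ.
λ = 2 n t / (m + ½). The third-longest wavelength is m = 2: λ = 2 × 1.467 × 418 / 2.50 = 491 nm.

491 nm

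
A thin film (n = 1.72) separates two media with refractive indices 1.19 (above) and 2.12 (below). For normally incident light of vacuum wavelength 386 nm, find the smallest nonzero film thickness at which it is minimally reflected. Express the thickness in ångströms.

Ray reflecting at the top interface goes from n = 1.19 toward n = 1.72: a half-wave phase shift.
Ray reflecting at the bottom interface goes from n = 1.72 toward n = 2.12: a half-wave phase shift.
The two reflections carry the same phase change, so no net offset.
With no net inversion, destructive interference in reflection requires 2 n t = (m + ½) λ.
Minimum at m = 0: t = λ / (4 n) = 386 / (4 × 1.72) = 56.1 nm.

561 Å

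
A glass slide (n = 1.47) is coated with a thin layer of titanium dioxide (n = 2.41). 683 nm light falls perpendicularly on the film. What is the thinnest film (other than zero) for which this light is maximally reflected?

70.9 nm

At the upper boundary (n = 1.0 to n = 2.41) the reflected ray undergoes a half-wave phase shift.
Ray reflecting at the bottom interface goes from n = 2.41 toward n = 1.47: no phase shift.
Exactly one π shift → a net half-wave offset.
For maximum reflection here: 2 n t = (m + ½) λ.
Minimum at m = 0: t = λ / (4 n) = 683 / (4 × 2.41) = 70.9 nm.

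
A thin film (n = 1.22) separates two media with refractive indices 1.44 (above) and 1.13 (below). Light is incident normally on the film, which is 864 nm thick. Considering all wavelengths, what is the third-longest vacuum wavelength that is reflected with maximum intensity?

Ray reflecting at the top interface goes from n = 1.44 toward n = 1.22: no phase shift.
Bottom surface (1.22 → 1.13): reflection off a lower-index medium gives no phase shift.
The two reflections carry the same phase change, so no net offset.
For maximum reflection here: 2 n t = m λ.
λ = 2 n t / m. The third-longest wavelength is m = 3: λ = 2 × 1.22 × 864 / 3.00 = 703 nm.

703 nm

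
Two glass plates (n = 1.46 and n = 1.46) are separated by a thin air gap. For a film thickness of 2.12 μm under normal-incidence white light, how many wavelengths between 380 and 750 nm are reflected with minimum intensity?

Ray reflecting at the top interface goes from n = 1.46 toward n = 1.0: no phase shift.
At the lower boundary (n = 1.0 to n = 1.46) the reflected ray undergoes a half-wave phase shift.
The two reflections differ by half a wavelength.
For minimum reflection here: 2 n t = m λ.
λ = 2 n t / m = 4240 / m nm.
m=5: 848 nm (IR); m=6: 707 nm (visible); m=7: 606 nm (visible); m=8: 530 nm (visible); m=9: 471 nm (visible); m=10: 424 nm (visible); m=11: 385 nm (visible); m=12: 353 nm (UV).

6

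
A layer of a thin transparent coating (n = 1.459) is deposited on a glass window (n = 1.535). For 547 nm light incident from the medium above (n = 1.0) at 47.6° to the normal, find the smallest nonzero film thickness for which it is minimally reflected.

109 nm

Top surface (1.0 → 1.459): reflection off a higher-index medium gives a half-wave phase shift.
Bottom surface (1.459 → 1.535): reflection off a higher-index medium gives a half-wave phase shift.
The two reflections carry the same phase change, so no net offset.
With no net inversion, destructive interference in reflection requires 2 n t cos θ_r = (m + ½) λ.
Snell's law: 1.0 sin 47.6° = 1.459 sin θ_r → sin θ_r = 0.506, cos θ_r = 0.862.
Minimum at m = 0: t = λ / (4 n cos θ_r) = 547 / (4 × 1.459 × 0.862) = 109 nm.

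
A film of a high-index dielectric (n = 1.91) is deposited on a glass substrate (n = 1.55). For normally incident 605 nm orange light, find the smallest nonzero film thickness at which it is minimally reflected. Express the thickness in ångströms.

Top surface (1.0 → 1.91): reflection off a higher-index medium gives a half-wave phase shift.
Ray reflecting at the bottom interface goes from n = 1.91 toward n = 1.55: no phase shift.
Net: one phase inversion between the two reflected rays.
For weak reflection here: 2 n t = m λ.
Minimum nonzero at m = 1: t = λ / (2 n) = 605 / (2 × 1.91) = 158 nm.

1584 Å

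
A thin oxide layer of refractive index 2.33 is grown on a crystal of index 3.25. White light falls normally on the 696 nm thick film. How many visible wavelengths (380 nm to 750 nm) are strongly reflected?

4

Ray reflecting at the top interface goes from n = 1.0 toward n = 2.33: a half-wave phase shift.
Bottom surface (2.33 → 3.25): reflection off a higher-index medium gives a half-wave phase shift.
The two reflections carry the same phase change, so no net offset.
For bright reflection here: 2 n t = m λ.
λ = 2 n t / m = 3243 / m nm.
m=4: 811 nm (IR); m=5: 649 nm (visible); m=6: 541 nm (visible); m=7: 463 nm (visible); m=8: 405 nm (visible); m=9: 360 nm (UV).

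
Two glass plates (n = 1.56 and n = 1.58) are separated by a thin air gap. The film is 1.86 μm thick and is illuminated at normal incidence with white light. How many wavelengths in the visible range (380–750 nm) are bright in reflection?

5

Top surface (1.56 → 1.0): reflection off a lower-index medium gives no phase shift.
Bottom surface (1.0 → 1.58): reflection off a higher-index medium gives a half-wave phase shift.
Net: one phase inversion between the two reflected rays.
For maximum reflection here: 2 n t = (m + ½) λ.
λ = 2 n t / (m + ½) = 3720 / (m + ½) nm.
m=4: 827 nm (IR); m=5: 676 nm (visible); m=6: 572 nm (visible); m=7: 496 nm (visible); m=8: 438 nm (visible); m=9: 392 nm (visible); m=10: 354 nm (UV).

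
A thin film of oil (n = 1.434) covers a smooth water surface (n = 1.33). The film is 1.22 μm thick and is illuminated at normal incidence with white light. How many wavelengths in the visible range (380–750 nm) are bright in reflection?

4

Ray reflecting at the top interface goes from n = 1.0 toward n = 1.434: a half-wave phase shift.
Bottom surface (1.434 → 1.33): reflection off a lower-index medium gives no phase shift.
Exactly one π shift → a net half-wave offset.
With one net inversion, constructive interference in reflection requires 2 n t = (m + ½) λ.
λ = 2 n t / (m + ½) = 3499 / (m + ½) nm.
m=4: 778 nm (IR); m=5: 636 nm (visible); m=6: 538 nm (visible); m=7: 467 nm (visible); m=8: 412 nm (visible); m=9: 368 nm (UV).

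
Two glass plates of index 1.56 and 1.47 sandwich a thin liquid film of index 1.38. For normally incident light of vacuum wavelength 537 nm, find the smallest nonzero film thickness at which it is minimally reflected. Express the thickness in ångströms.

1946 Å

At the upper boundary (n = 1.56 to n = 1.38) the reflected ray undergoes no phase shift.
Ray reflecting at the bottom interface goes from n = 1.38 toward n = 1.47: a half-wave phase shift.
Exactly one π shift → a net half-wave offset.
So the condition for destructive reflection is 2 n t = m λ.
Minimum nonzero at m = 1: t = λ / (2 n) = 537 / (2 × 1.38) = 195 nm.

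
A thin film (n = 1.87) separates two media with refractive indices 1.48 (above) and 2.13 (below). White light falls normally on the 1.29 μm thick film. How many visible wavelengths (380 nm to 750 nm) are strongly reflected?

At the upper boundary (n = 1.48 to n = 1.87) the reflected ray undergoes a half-wave phase shift.
Ray reflecting at the bottom interface goes from n = 1.87 toward n = 2.13: a half-wave phase shift.
The two reflections carry the same phase change, so no net offset.
So the condition for constructive reflection is 2 n t = m λ.
λ = 2 n t / m = 4825 / m nm.
m=6: 804 nm (IR); m=7: 689 nm (visible); m=8: 603 nm (visible); m=9: 536 nm (visible); m=10: 482 nm (visible); m=11: 439 nm (visible); m=12: 402 nm (visible); m=13: 371 nm (UV).

6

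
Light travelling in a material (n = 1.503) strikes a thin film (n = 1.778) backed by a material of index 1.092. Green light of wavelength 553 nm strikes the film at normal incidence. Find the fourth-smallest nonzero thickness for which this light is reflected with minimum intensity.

Ray reflecting at the top interface goes from n = 1.503 toward n = 1.778: a half-wave phase shift.
Ray reflecting at the bottom interface goes from n = 1.778 toward n = 1.092: no phase shift.
The two reflections differ by half a wavelength.
So the condition for destructive reflection is 2 n t = m λ.
The fourth-smallest nonzero thickness corresponds to m = 4: t = m λ / (2 n) = 4.00 × 553 / (2 × 1.778) = 622 nm.

622 nm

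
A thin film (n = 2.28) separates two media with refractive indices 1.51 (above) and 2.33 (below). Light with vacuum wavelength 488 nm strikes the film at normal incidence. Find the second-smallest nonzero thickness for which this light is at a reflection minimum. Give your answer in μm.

0.161 μm

Ray reflecting at the top interface goes from n = 1.51 toward n = 2.28: a half-wave phase shift.
Bottom surface (2.28 → 2.33): reflection off a higher-index medium gives a half-wave phase shift.
Net: no relative phase inversion (both shifts match).
For minimum reflection here: 2 n t = (m + ½) λ.
The second-smallest nonzero thickness corresponds to m = 1: t = (m + ½) λ / (2 n) = 1.50 × 488 / (2 × 2.28) = 161 nm.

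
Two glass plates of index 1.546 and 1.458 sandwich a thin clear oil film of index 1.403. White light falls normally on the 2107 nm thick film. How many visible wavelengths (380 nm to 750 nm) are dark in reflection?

Top surface (1.546 → 1.403): reflection off a lower-index medium gives no phase shift.
At the lower boundary (n = 1.403 to n = 1.458) the reflected ray undergoes a half-wave phase shift.
Exactly one π shift → a net half-wave offset.
For weak reflection here: 2 n t = m λ.
λ = 2 n t / m = 5912 / m nm.
m=7: 845 nm (IR); m=8: 739 nm (visible); m=9: 657 nm (visible); m=10: 591 nm (visible); m=11: 537 nm (visible); m=12: 493 nm (visible); m=13: 455 nm (visible); m=14: 422 nm (visible); m=15: 394 nm (visible); m=16: 370 nm (UV).

8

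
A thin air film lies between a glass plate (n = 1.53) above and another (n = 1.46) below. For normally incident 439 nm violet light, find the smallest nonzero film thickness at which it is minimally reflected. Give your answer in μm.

0.220 μm

At the upper boundary (n = 1.53 to n = 1.0) the reflected ray undergoes no phase shift.
Bottom surface (1.0 → 1.46): reflection off a higher-index medium gives a half-wave phase shift.
Exactly one π shift → a net half-wave offset.
For weak reflection here: 2 n t = m λ.
Minimum nonzero at m = 1: t = λ / (2 n) = 439 / (2 × 1.0) = 220 nm.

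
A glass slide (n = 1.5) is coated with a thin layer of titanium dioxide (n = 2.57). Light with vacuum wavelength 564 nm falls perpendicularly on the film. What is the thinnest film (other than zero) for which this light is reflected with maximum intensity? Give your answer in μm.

0.0549 μm

Ray reflecting at the top interface goes from n = 1.0 toward n = 2.57: a half-wave phase shift.
At the lower boundary (n = 2.57 to n = 1.5) the reflected ray undergoes no phase shift.
Exactly one π shift → a net half-wave offset.
So the condition for constructive reflection is 2 n t = (m + ½) λ.
Minimum at m = 0: t = λ / (4 n) = 564 / (4 × 2.57) = 54.9 nm.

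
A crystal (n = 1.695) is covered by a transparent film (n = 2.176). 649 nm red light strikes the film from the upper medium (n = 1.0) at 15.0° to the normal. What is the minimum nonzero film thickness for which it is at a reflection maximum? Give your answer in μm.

0.0751 μm

Ray reflecting at the top interface goes from n = 1.0 toward n = 2.176: a half-wave phase shift.
Ray reflecting at the bottom interface goes from n = 2.176 toward n = 1.695: no phase shift.
Net: one phase inversion between the two reflected rays.
So the condition for constructive reflection is 2 n t cos θ_r = (m + ½) λ.
Snell's law: 1.0 sin 15.0° = 2.176 sin θ_r → sin θ_r = 0.119, cos θ_r = 0.993.
Minimum at m = 0: t = λ / (4 n cos θ_r) = 649 / (4 × 2.176 × 0.993) = 75.1 nm.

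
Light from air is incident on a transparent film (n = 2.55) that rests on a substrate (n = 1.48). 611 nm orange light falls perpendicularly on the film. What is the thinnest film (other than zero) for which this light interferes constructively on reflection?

At the upper boundary (n = 1.0 to n = 2.55) the reflected ray undergoes a half-wave phase shift.
At the lower boundary (n = 2.55 to n = 1.48) the reflected ray undergoes no phase shift.
Net: one phase inversion between the two reflected rays.
With one net inversion, constructive interference in reflection requires 2 n t = (m + ½) λ.
Minimum at m = 0: t = λ / (4 n) = 611 / (4 × 2.55) = 59.9 nm.

59.9 nm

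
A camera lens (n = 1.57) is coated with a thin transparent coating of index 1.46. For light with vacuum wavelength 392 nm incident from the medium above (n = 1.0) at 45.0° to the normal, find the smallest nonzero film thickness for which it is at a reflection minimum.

76.7 nm

At the upper boundary (n = 1.0 to n = 1.46) the reflected ray undergoes a half-wave phase shift.
Ray reflecting at the bottom interface goes from n = 1.46 toward n = 1.57: a half-wave phase shift.
Zero or two π shifts → no net half-wave offset.
With no net inversion, destructive interference in reflection requires 2 n t cos θ_r = (m + ½) λ.
Snell's law: 1.0 sin 45.0° = 1.46 sin θ_r → sin θ_r = 0.484, cos θ_r = 0.875.
Minimum at m = 0: t = λ / (4 n cos θ_r) = 392 / (4 × 1.46 × 0.875) = 76.7 nm.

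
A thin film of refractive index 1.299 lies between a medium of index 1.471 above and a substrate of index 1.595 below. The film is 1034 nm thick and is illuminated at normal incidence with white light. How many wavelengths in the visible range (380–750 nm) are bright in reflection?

3

Top surface (1.471 → 1.299): reflection off a lower-index medium gives no phase shift.
Ray reflecting at the bottom interface goes from n = 1.299 toward n = 1.595: a half-wave phase shift.
The two reflections differ by half a wavelength.
So the condition for constructive reflection is 2 n t = (m + ½) λ.
λ = 2 n t / (m + ½) = 2686 / (m + ½) nm.
m=3: 768 nm (IR); m=4: 597 nm (visible); m=5: 488 nm (visible); m=6: 413 nm (visible); m=7: 358 nm (UV).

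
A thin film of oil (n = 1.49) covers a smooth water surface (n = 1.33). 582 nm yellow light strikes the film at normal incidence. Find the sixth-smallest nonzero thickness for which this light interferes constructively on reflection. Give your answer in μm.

1.07 μm

At the upper boundary (n = 1.0 to n = 1.49) the reflected ray undergoes a half-wave phase shift.
Bottom surface (1.49 → 1.33): reflection off a lower-index medium gives no phase shift.
Net: one phase inversion between the two reflected rays.
For maximum reflection here: 2 n t = (m + ½) λ.
The sixth-smallest nonzero thickness corresponds to m = 5: t = (m + ½) λ / (2 n) = 5.50 × 582 / (2 × 1.49) = 1074 nm.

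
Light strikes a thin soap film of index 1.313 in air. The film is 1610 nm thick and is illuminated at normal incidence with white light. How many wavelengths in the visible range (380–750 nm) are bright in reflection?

5

At the upper boundary (n = 1.0 to n = 1.313) the reflected ray undergoes a half-wave phase shift.
Ray reflecting at the bottom interface goes from n = 1.313 toward n = 1.0: no phase shift.
The two reflections differ by half a wavelength.
With one net inversion, constructive interference in reflection requires 2 n t = (m + ½) λ.
λ = 2 n t / (m + ½) = 4228 / (m + ½) nm.
m=5: 769 nm (IR); m=6: 650 nm (visible); m=7: 564 nm (visible); m=8: 497 nm (visible); m=9: 445 nm (visible); m=10: 403 nm (visible); m=11: 368 nm (UV).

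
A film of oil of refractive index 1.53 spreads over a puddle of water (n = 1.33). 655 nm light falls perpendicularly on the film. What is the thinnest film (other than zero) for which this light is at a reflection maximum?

At the upper boundary (n = 1.0 to n = 1.53) the reflected ray undergoes a half-wave phase shift.
Bottom surface (1.53 → 1.33): reflection off a lower-index medium gives no phase shift.
The two reflections differ by half a wavelength.
For bright reflection here: 2 n t = (m + ½) λ.
Minimum at m = 0: t = λ / (4 n) = 655 / (4 × 1.53) = 107 nm.

107 nm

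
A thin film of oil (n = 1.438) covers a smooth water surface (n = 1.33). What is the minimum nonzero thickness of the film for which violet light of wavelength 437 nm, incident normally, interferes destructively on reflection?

At the upper boundary (n = 1.0 to n = 1.438) the reflected ray undergoes a half-wave phase shift.
Ray reflecting at the bottom interface goes from n = 1.438 toward n = 1.33: no phase shift.
Exactly one π shift → a net half-wave offset.
For dark reflection here: 2 n t = m λ.
Minimum nonzero at m = 1: t = λ / (2 n) = 437 / (2 × 1.438) = 152 nm.

152 nm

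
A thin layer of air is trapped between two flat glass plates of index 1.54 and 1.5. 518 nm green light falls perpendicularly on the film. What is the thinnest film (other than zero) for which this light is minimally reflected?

259 nm

At the upper boundary (n = 1.54 to n = 1.0) the reflected ray undergoes no phase shift.
At the lower boundary (n = 1.0 to n = 1.5) the reflected ray undergoes a half-wave phase shift.
The two reflections differ by half a wavelength.
So the condition for destructive reflection is 2 n t = m λ.
Minimum nonzero at m = 1: t = λ / (2 n) = 518 / (2 × 1.0) = 259 nm.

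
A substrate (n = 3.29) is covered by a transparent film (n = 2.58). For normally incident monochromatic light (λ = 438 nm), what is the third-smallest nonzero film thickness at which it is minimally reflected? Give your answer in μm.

Top surface (1.0 → 2.58): reflection off a higher-index medium gives a half-wave phase shift.
Bottom surface (2.58 → 3.29): reflection off a higher-index medium gives a half-wave phase shift.
Zero or two π shifts → no net half-wave offset.
For minimum reflection here: 2 n t = (m + ½) λ.
The third-smallest nonzero thickness corresponds to m = 2: t = (m + ½) λ / (2 n) = 2.50 × 438 / (2 × 2.58) = 212 nm.

0.212 μm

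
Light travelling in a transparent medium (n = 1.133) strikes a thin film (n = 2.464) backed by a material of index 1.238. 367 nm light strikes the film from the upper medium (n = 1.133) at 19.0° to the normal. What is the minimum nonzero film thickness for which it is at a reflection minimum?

At the upper boundary (n = 1.133 to n = 2.464) the reflected ray undergoes a half-wave phase shift.
Ray reflecting at the bottom interface goes from n = 2.464 toward n = 1.238: no phase shift.
Net: one phase inversion between the two reflected rays.
So the condition for destructive reflection is 2 n t cos θ_r = m λ.
Snell's law: 1.133 sin 19.0° = 2.464 sin θ_r → sin θ_r = 0.150, cos θ_r = 0.989.
Minimum nonzero at m = 1: t = λ / (2 n cos θ_r) = 367 / (2 × 2.464 × 0.989) = 75.3 nm.

75.3 nm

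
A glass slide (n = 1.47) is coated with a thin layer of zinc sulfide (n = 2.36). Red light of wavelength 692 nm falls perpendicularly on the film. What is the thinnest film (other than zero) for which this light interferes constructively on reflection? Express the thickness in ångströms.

733 Å

Top surface (1.0 → 2.36): reflection off a higher-index medium gives a half-wave phase shift.
Bottom surface (2.36 → 1.47): reflection off a lower-index medium gives no phase shift.
The two reflections differ by half a wavelength.
For maximum reflection here: 2 n t = (m + ½) λ.
Minimum at m = 0: t = λ / (4 n) = 692 / (4 × 2.36) = 73.3 nm.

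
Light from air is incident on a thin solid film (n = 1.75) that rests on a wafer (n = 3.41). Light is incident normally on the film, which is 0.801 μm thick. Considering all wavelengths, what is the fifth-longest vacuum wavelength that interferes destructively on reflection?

623 nm

Top surface (1.0 → 1.75): reflection off a higher-index medium gives a half-wave phase shift.
Bottom surface (1.75 → 3.41): reflection off a higher-index medium gives a half-wave phase shift.
Zero or two π shifts → no net half-wave offset.
So the condition for destructive reflection is 2 n t = (m + ½) λ.
λ = 2 n t / (m + ½). The fifth-longest wavelength is m = 4: λ = 2 × 1.75 × 801 / 4.50 = 623 nm.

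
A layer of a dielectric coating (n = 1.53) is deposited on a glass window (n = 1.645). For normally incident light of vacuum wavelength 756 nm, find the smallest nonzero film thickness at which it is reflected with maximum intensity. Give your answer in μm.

0.247 μm

Top surface (1.0 → 1.53): reflection off a higher-index medium gives a half-wave phase shift.
Ray reflecting at the bottom interface goes from n = 1.53 toward n = 1.645: a half-wave phase shift.
Zero or two π shifts → no net half-wave offset.
For strong reflection here: 2 n t = m λ.
Minimum nonzero at m = 1: t = λ / (2 n) = 756 / (2 × 1.53) = 247 nm.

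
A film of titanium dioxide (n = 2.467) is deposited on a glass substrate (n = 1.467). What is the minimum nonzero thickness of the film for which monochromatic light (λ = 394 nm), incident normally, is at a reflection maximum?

39.9 nm

Ray reflecting at the top interface goes from n = 1.0 toward n = 2.467: a half-wave phase shift.
At the lower boundary (n = 2.467 to n = 1.467) the reflected ray undergoes no phase shift.
Exactly one π shift → a net half-wave offset.
So the condition for constructive reflection is 2 n t = (m + ½) λ.
Minimum at m = 0: t = λ / (4 n) = 394 / (4 × 2.467) = 39.9 nm.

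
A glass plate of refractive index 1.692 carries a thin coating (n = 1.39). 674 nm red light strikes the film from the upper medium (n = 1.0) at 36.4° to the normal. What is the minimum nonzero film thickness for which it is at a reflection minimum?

Ray reflecting at the top interface goes from n = 1.0 toward n = 1.39: a half-wave phase shift.
At the lower boundary (n = 1.39 to n = 1.692) the reflected ray undergoes a half-wave phase shift.
Net: no relative phase inversion (both shifts match).
For minimum reflection here: 2 n t cos θ_r = (m + ½) λ.
Snell's law: 1.0 sin 36.4° = 1.39 sin θ_r → sin θ_r = 0.427, cos θ_r = 0.904.
Minimum at m = 0: t = λ / (4 n cos θ_r) = 674 / (4 × 1.39 × 0.904) = 134 nm.

134 nm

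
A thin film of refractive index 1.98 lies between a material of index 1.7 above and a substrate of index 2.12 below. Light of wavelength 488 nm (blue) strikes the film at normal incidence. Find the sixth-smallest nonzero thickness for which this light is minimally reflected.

Top surface (1.7 → 1.98): reflection off a higher-index medium gives a half-wave phase shift.
Ray reflecting at the bottom interface goes from n = 1.98 toward n = 2.12: a half-wave phase shift.
Zero or two π shifts → no net half-wave offset.
With no net inversion, destructive interference in reflection requires 2 n t = (m + ½) λ.
The sixth-smallest nonzero thickness corresponds to m = 5: t = (m + ½) λ / (2 n) = 5.50 × 488 / (2 × 1.98) = 678 nm.

678 nm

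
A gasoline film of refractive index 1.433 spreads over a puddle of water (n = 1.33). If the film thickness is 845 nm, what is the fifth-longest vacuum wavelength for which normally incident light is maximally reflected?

Top surface (1.0 → 1.433): reflection off a higher-index medium gives a half-wave phase shift.
Bottom surface (1.433 → 1.33): reflection off a lower-index medium gives no phase shift.
The two reflections differ by half a wavelength.
So the condition for constructive reflection is 2 n t = (m + ½) λ.
λ = 2 n t / (m + ½). The fifth-longest wavelength is m = 4: λ = 2 × 1.433 × 845 / 4.50 = 538 nm.

538 nm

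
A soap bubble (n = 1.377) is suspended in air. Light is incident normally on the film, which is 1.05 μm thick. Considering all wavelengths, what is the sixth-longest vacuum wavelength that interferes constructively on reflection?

526 nm

At the upper boundary (n = 1.0 to n = 1.377) the reflected ray undergoes a half-wave phase shift.
Bottom surface (1.377 → 1.0): reflection off a lower-index medium gives no phase shift.
The two reflections differ by half a wavelength.
For strong reflection here: 2 n t = (m + ½) λ.
λ = 2 n t / (m + ½). The sixth-longest wavelength is m = 5: λ = 2 × 1.377 × 1050 / 5.50 = 526 nm.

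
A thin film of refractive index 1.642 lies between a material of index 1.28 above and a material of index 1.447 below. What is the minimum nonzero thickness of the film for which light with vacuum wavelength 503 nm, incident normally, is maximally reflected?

Ray reflecting at the top interface goes from n = 1.28 toward n = 1.642: a half-wave phase shift.
Bottom surface (1.642 → 1.447): reflection off a lower-index medium gives no phase shift.
The two reflections differ by half a wavelength.
So the condition for constructive reflection is 2 n t = (m + ½) λ.
Minimum at m = 0: t = λ / (4 n) = 503 / (4 × 1.642) = 76.6 nm.

76.6 nm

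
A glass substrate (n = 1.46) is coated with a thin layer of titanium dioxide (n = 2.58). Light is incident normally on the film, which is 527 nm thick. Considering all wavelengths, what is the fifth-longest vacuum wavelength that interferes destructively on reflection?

Top surface (1.0 → 2.58): reflection off a higher-index medium gives a half-wave phase shift.
Ray reflecting at the bottom interface goes from n = 2.58 toward n = 1.46: no phase shift.
The two reflections differ by half a wavelength.
For minimum reflection here: 2 n t = m λ.
λ = 2 n t / m. The fifth-longest wavelength is m = 5: λ = 2 × 2.58 × 527 / 5.00 = 544 nm.

544 nm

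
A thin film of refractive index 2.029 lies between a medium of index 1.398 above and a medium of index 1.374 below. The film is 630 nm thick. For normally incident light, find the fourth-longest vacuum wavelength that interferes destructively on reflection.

Ray reflecting at the top interface goes from n = 1.398 toward n = 2.029: a half-wave phase shift.
At the lower boundary (n = 2.029 to n = 1.374) the reflected ray undergoes no phase shift.
Net: one phase inversion between the two reflected rays.
So the condition for destructive reflection is 2 n t = m λ.
λ = 2 n t / m. The fourth-longest wavelength is m = 4: λ = 2 × 2.029 × 630 / 4.00 = 639 nm.

639 nm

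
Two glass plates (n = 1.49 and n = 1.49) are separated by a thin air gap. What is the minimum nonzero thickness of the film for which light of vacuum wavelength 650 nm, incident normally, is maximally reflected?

At the upper boundary (n = 1.49 to n = 1.0) the reflected ray undergoes no phase shift.
At the lower boundary (n = 1.0 to n = 1.49) the reflected ray undergoes a half-wave phase shift.
Exactly one π shift → a net half-wave offset.
So the condition for constructive reflection is 2 n t = (m + ½) λ.
Minimum at m = 0: t = λ / (4 n) = 650 / (4 × 1.0) = 163 nm.

163 nm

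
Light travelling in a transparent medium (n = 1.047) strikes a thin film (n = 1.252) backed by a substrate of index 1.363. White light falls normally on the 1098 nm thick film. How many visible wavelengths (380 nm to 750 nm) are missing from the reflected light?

3

Top surface (1.047 → 1.252): reflection off a higher-index medium gives a half-wave phase shift.
At the lower boundary (n = 1.252 to n = 1.363) the reflected ray undergoes a half-wave phase shift.
The two reflections carry the same phase change, so no net offset.
With no net inversion, destructive interference in reflection requires 2 n t = (m + ½) λ.
λ = 2 n t / (m + ½) = 2749 / (m + ½) nm.
m=3: 786 nm (IR); m=4: 611 nm (visible); m=5: 500 nm (visible); m=6: 423 nm (visible); m=7: 367 nm (UV).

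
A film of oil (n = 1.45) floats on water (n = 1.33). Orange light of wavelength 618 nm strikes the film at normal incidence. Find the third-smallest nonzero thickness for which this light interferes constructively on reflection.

533 nm

Top surface (1.0 → 1.45): reflection off a higher-index medium gives a half-wave phase shift.
Ray reflecting at the bottom interface goes from n = 1.45 toward n = 1.33: no phase shift.
Net: one phase inversion between the two reflected rays.
So the condition for constructive reflection is 2 n t = (m + ½) λ.
The third-smallest nonzero thickness corresponds to m = 2: t = (m + ½) λ / (2 n) = 2.50 × 618 / (2 × 1.45) = 533 nm.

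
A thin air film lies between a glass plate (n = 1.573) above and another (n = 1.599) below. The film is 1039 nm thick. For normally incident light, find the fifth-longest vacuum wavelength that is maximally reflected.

462 nm

Ray reflecting at the top interface goes from n = 1.573 toward n = 1.0: no phase shift.
At the lower boundary (n = 1.0 to n = 1.599) the reflected ray undergoes a half-wave phase shift.
Net: one phase inversion between the two reflected rays.
For bright reflection here: 2 n t = (m + ½) λ.
λ = 2 n t / (m + ½). The fifth-longest wavelength is m = 4: λ = 2 × 1.0 × 1039 / 4.50 = 462 nm.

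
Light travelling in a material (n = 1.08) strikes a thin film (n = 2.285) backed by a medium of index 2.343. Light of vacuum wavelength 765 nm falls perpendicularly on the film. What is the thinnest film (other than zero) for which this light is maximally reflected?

167 nm

Top surface (1.08 → 2.285): reflection off a higher-index medium gives a half-wave phase shift.
At the lower boundary (n = 2.285 to n = 2.343) the reflected ray undergoes a half-wave phase shift.
Zero or two π shifts → no net half-wave offset.
For maximum reflection here: 2 n t = m λ.
Minimum nonzero at m = 1: t = λ / (2 n) = 765 / (2 × 2.285) = 167 nm.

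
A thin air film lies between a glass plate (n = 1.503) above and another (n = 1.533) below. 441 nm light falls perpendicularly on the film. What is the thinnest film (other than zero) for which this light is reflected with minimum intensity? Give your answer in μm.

At the upper boundary (n = 1.503 to n = 1.0) the reflected ray undergoes no phase shift.
Bottom surface (1.0 → 1.533): reflection off a higher-index medium gives a half-wave phase shift.
The two reflections differ by half a wavelength.
With one net inversion, destructive interference in reflection requires 2 n t = m λ.
Minimum nonzero at m = 1: t = λ / (2 n) = 441 / (2 × 1.0) = 221 nm.

0.221 μm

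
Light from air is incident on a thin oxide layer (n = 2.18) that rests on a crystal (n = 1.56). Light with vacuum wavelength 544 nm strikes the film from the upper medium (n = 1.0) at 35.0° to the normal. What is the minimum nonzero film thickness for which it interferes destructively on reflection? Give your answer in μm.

0.129 μm

At the upper boundary (n = 1.0 to n = 2.18) the reflected ray undergoes a half-wave phase shift.
At the lower boundary (n = 2.18 to n = 1.56) the reflected ray undergoes no phase shift.
Exactly one π shift → a net half-wave offset.
For dark reflection here: 2 n t cos θ_r = m λ.
Snell's law: 1.0 sin 35.0° = 2.18 sin θ_r → sin θ_r = 0.263, cos θ_r = 0.965.
Minimum nonzero at m = 1: t = λ / (2 n cos θ_r) = 544 / (2 × 2.18 × 0.965) = 129 nm.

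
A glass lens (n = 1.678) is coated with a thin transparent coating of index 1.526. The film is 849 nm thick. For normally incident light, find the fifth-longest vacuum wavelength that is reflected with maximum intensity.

Top surface (1.0 → 1.526): reflection off a higher-index medium gives a half-wave phase shift.
Bottom surface (1.526 → 1.678): reflection off a higher-index medium gives a half-wave phase shift.
The two reflections carry the same phase change, so no net offset.
For maximum reflection here: 2 n t = m λ.
λ = 2 n t / m. The fifth-longest wavelength is m = 5: λ = 2 × 1.526 × 849 / 5.00 = 518 nm.

518 nm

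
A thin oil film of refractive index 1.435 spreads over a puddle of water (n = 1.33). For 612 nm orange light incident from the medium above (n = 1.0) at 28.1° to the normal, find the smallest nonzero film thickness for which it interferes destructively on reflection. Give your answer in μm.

0.226 μm

Top surface (1.0 → 1.435): reflection off a higher-index medium gives a half-wave phase shift.
Ray reflecting at the bottom interface goes from n = 1.435 toward n = 1.33: no phase shift.
The two reflections differ by half a wavelength.
For weak reflection here: 2 n t cos θ_r = m λ.
Snell's law: 1.0 sin 28.1° = 1.435 sin θ_r → sin θ_r = 0.328, cos θ_r = 0.945.
Minimum nonzero at m = 1: t = λ / (2 n cos θ_r) = 612 / (2 × 1.435 × 0.945) = 226 nm.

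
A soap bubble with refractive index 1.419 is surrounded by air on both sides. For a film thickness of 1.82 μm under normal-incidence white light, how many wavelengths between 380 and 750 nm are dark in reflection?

Top surface (1.0 → 1.419): reflection off a higher-index medium gives a half-wave phase shift.
At the lower boundary (n = 1.419 to n = 1.0) the reflected ray undergoes no phase shift.
Net: one phase inversion between the two reflected rays.
So the condition for destructive reflection is 2 n t = m λ.
λ = 2 n t / m = 5165 / m nm.
m=6: 861 nm (IR); m=7: 738 nm (visible); m=8: 646 nm (visible); m=9: 574 nm (visible); m=10: 517 nm (visible); m=11: 470 nm (visible); m=12: 430 nm (visible); m=13: 397 nm (visible); m=14: 369 nm (UV).

7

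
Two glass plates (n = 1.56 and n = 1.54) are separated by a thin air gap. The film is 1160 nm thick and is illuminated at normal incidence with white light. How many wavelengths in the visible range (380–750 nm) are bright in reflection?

Ray reflecting at the top interface goes from n = 1.56 toward n = 1.0: no phase shift.
Ray reflecting at the bottom interface goes from n = 1.0 toward n = 1.54: a half-wave phase shift.
Net: one phase inversion between the two reflected rays.
With one net inversion, constructive interference in reflection requires 2 n t = (m + ½) λ.
λ = 2 n t / (m + ½) = 2320 / (m + ½) nm.
m=2: 928 nm (IR); m=3: 663 nm (visible); m=4: 516 nm (visible); m=5: 422 nm (visible); m=6: 357 nm (UV).

3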